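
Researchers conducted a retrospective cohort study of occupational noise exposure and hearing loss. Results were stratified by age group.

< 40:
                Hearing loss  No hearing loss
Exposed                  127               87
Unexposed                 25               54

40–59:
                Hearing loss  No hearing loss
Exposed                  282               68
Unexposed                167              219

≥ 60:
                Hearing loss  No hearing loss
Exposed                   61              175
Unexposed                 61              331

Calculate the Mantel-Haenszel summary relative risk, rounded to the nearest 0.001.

RR_MH = Σ(aᵢ·n₀ᵢ/nᵢ) / Σ(cᵢ·n₁ᵢ/nᵢ), with n₁ᵢ = aᵢ+bᵢ (exposed), n₀ᵢ = cᵢ+dᵢ (unexposed), nᵢ = n₁ᵢ+n₀ᵢ.
Stratum 1 (< 40): n₁ = 214, n₀ = 79, n = 293; a·n₀/n = 127·79/293 = 34.2423; c·n₁/n = 25·214/293 = 18.2594
Stratum 2 (40–59): n₁ = 350, n₀ = 386, n = 736; a·n₀/n = 282·386/736 = 147.8967; c·n₁/n = 167·350/736 = 79.4158
Stratum 3 (≥ 60): n₁ = 236, n₀ = 392, n = 628; a·n₀/n = 61·392/628 = 38.0764; c·n₁/n = 61·236/628 = 22.9236
RR_MH = (34.2423 + 147.8967 + 38.0764) / (18.2594 + 79.4158 + 22.9236) = 220.2155 / 120.5987 = 1.82602

1.826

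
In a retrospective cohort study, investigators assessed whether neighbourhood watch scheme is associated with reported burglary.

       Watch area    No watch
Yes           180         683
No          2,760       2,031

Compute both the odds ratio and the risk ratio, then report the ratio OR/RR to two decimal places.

Reading the table with exposure as columns: a = 180 (Watch area, case), b = 2760 (Watch area, non-case), c = 683 (No watch, case), d = 2031.
OR = (180·2031)/(2760·683) = 365580/1885080 = 0.19393
Risk in exposed = 180/2940 = 0.06122; risk in unexposed = 683/2714 = 0.25166; RR = 0.24328
OR/RR = 0.19393 / 0.24328 = 0.79715
The outcome is not rare, so the OR lies further from 1 than the RR.

0.80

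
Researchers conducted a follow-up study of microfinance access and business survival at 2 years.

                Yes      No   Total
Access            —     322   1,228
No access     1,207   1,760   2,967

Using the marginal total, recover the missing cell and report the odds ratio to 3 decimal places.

The missing cell is in the exposed row: 1228 − 322 = 906.
So a = 906, b = 322, c = 1207, d = 1760.
OR = (a·d)/(b·c) = (906 × 1760) / (322 × 1207) = 1594560 / 388654 = 4.10278

4.103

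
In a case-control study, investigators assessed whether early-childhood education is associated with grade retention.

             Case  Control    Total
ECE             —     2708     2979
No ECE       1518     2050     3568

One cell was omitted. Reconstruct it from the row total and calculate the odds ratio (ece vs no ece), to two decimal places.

0.14

The missing cell is in the exposed row: 2979 − 2708 = 271.
So a = 271, b = 2708, c = 1518, d = 2050.
OR = (a·d)/(b·c) = (271 × 2050) / (2708 × 1518) = 555550 / 4110744 = 0.13515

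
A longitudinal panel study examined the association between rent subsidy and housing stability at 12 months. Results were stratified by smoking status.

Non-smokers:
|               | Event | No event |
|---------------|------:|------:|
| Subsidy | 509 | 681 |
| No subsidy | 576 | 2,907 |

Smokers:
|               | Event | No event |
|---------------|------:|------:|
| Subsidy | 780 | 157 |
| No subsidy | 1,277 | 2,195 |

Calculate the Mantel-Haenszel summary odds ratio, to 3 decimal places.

5.447

OR_MH = Σ(aᵢdᵢ/nᵢ) / Σ(bᵢcᵢ/nᵢ), where nᵢ is the stratum total.
Stratum 1 (Non-smokers): n = 4673; a·d/n = 509·2907/4673 = 316.6409; b·c/n = 681·576/4673 = 83.9409
Stratum 2 (Smokers): n = 4409; a·d/n = 780·2195/4409 = 388.3193; b·c/n = 157·1277/4409 = 45.4727
OR_MH = (316.6409 + 388.3193) / (83.9409 + 45.4727) = 704.9603 / 129.4136 = 5.44734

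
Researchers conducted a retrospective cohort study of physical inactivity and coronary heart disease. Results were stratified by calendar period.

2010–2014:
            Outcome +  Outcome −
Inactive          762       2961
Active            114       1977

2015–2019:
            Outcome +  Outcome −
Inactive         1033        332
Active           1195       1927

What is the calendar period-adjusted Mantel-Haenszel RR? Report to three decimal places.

RR_MH = Σ(aᵢ·n₀ᵢ/nᵢ) / Σ(cᵢ·n₁ᵢ/nᵢ), with n₁ᵢ = aᵢ+bᵢ (exposed), n₀ᵢ = cᵢ+dᵢ (unexposed), nᵢ = n₁ᵢ+n₀ᵢ.
Stratum 1 (2010–2014): n₁ = 3723, n₀ = 2091, n = 5814; a·n₀/n = 762·2091/5814 = 274.0526; c·n₁/n = 114·3723/5814 = 73.0000
Stratum 2 (2015–2019): n₁ = 1365, n₀ = 3122, n = 4487; a·n₀/n = 1033·3122/4487 = 718.7488; c·n₁/n = 1195·1365/4487 = 363.5335
RR_MH = (274.0526 + 718.7488) / (73.0000 + 363.5335) = 992.8015 / 436.5335 = 2.27428

2.274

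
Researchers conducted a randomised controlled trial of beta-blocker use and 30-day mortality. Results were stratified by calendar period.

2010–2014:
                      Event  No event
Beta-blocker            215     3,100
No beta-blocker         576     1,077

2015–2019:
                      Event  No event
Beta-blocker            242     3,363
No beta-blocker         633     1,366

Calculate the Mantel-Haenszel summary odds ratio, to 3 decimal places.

0.143

OR_MH = Σ(aᵢdᵢ/nᵢ) / Σ(bᵢcᵢ/nᵢ), where nᵢ is the stratum total.
Stratum 1 (2010–2014): n = 4968; a·d/n = 215·1077/4968 = 46.6093; b·c/n = 3100·576/4968 = 359.4203
Stratum 2 (2015–2019): n = 5604; a·d/n = 242·1366/5604 = 58.9886; b·c/n = 3363·633/5604 = 379.8678
OR_MH = (46.6093 + 58.9886) / (359.4203 + 379.8678) = 105.5979 / 739.2881 = 0.14284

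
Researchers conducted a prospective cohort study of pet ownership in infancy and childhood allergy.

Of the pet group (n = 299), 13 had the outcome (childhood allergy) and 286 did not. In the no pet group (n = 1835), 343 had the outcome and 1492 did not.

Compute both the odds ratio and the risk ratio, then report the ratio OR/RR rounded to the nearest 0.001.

From the description: a = 13, b = 286, c = 343, d = 1492.
OR = (13·1492)/(286·343) = 19396/98098 = 0.19772
Risk in exposed = 13/299 = 0.04348; risk in unexposed = 343/1835 = 0.18692; RR = 0.23260
OR/RR = 0.19772 / 0.23260 = 0.85004
The outcome is not rare, so the OR lies further from 1 than the RR.

0.850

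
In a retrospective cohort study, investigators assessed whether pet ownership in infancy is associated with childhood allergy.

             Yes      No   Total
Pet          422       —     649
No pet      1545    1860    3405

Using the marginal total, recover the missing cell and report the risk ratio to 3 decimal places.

1.433

The missing cell is in the exposed row: 649 − 422 = 227.
So a = 422, b = 227, c = 1545, d = 1860.
RR = [a/(a+b)] / [c/(c+d)] = (422/649) / (1545/3405) = 0.65023/0.45374 = 1.43303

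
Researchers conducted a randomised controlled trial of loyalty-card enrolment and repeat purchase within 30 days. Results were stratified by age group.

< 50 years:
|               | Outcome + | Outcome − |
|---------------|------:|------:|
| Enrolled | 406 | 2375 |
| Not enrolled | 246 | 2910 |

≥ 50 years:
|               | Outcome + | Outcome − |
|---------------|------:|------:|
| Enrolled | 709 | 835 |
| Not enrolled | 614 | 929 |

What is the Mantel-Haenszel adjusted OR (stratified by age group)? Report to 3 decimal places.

1.559

OR_MH = Σ(aᵢdᵢ/nᵢ) / Σ(bᵢcᵢ/nᵢ), where nᵢ is the stratum total.
Stratum 1 (< 50 years): n = 5937; a·d/n = 406·2910/5937 = 198.9995; b·c/n = 2375·246/5937 = 98.4083
Stratum 2 (≥ 50 years): n = 3087; a·d/n = 709·929/3087 = 213.3661; b·c/n = 835·614/3087 = 166.0803
OR_MH = (198.9995 + 213.3661) / (98.4083 + 166.0803) = 412.3655 / 264.4886 = 1.55911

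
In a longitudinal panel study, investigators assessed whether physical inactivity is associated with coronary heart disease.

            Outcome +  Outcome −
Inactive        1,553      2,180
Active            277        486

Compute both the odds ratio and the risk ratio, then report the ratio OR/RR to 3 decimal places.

1.091

Cells: a = 1553, b = 2180, c = 277, d = 486.
OR = (1553·486)/(2180·277) = 754758/603860 = 1.24989
Risk in exposed = 1553/3733 = 0.41602; risk in unexposed = 277/763 = 0.36304; RR = 1.14593
OR/RR = 1.24989 / 1.14593 = 1.09072
The outcome is not rare, so the OR lies further from 1 than the RR.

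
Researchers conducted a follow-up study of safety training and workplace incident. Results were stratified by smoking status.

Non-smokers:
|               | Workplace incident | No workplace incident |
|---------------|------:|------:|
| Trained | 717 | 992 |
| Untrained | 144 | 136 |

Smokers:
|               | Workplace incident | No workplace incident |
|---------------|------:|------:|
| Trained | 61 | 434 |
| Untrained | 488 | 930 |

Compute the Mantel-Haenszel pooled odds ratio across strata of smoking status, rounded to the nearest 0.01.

0.43

OR_MH = Σ(aᵢdᵢ/nᵢ) / Σ(bᵢcᵢ/nᵢ), where nᵢ is the stratum total.
Stratum 1 (Non-smokers): n = 1989; a·d/n = 717·136/1989 = 49.0256; b·c/n = 992·144/1989 = 71.8190
Stratum 2 (Smokers): n = 1913; a·d/n = 61·930/1913 = 29.6550; b·c/n = 434·488/1913 = 110.7120
OR_MH = (49.0256 + 29.6550) / (71.8190 + 110.7120) = 78.6806 / 182.5310 = 0.43105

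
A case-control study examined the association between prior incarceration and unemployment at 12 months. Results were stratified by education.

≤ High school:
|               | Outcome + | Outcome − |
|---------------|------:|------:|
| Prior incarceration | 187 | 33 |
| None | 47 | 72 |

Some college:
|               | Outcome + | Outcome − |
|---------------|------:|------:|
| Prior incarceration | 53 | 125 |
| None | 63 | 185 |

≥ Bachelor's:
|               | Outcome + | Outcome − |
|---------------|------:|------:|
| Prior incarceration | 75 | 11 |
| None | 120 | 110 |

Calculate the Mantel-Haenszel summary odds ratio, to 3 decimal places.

OR_MH = Σ(aᵢdᵢ/nᵢ) / Σ(bᵢcᵢ/nᵢ), where nᵢ is the stratum total.
Stratum 1 (≤ High school): n = 339; a·d/n = 187·72/339 = 39.7168; b·c/n = 33·47/339 = 4.5752
Stratum 2 (Some college): n = 426; a·d/n = 53·185/426 = 23.0164; b·c/n = 125·63/426 = 18.4859
Stratum 3 (≥ Bachelor's): n = 316; a·d/n = 75·110/316 = 26.1076; b·c/n = 11·120/316 = 4.1772
OR_MH = (39.7168 + 23.0164 + 26.1076) / (4.5752 + 18.4859 + 4.1772) = 88.8408 / 27.2384 = 3.26161

3.262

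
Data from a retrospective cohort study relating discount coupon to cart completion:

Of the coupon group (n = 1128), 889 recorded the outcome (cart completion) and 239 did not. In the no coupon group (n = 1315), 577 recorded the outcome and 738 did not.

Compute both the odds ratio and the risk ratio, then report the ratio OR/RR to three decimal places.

From the description: a = 889, b = 239, c = 577, d = 738.
OR = (889·738)/(239·577) = 656082/137903 = 4.75756
Risk in exposed = 889/1128 = 0.78812; risk in unexposed = 577/1315 = 0.43878; RR = 1.79615
OR/RR = 4.75756 / 1.79615 = 2.64876
The outcome is not rare, so the OR lies further from 1 than the RR.

2.649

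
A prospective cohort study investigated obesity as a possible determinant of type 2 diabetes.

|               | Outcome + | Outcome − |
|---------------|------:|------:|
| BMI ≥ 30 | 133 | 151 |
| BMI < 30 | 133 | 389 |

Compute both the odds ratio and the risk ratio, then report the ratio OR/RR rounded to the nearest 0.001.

1.402

Cells: a = 133, b = 151, c = 133, d = 389.
OR = (133·389)/(151·133) = 51737/20083 = 2.57616
Risk in exposed = 133/284 = 0.46831; risk in unexposed = 133/522 = 0.25479; RR = 1.83803
OR/RR = 2.57616 / 1.83803 = 1.40159
The outcome is not rare, so the OR lies further from 1 than the RR.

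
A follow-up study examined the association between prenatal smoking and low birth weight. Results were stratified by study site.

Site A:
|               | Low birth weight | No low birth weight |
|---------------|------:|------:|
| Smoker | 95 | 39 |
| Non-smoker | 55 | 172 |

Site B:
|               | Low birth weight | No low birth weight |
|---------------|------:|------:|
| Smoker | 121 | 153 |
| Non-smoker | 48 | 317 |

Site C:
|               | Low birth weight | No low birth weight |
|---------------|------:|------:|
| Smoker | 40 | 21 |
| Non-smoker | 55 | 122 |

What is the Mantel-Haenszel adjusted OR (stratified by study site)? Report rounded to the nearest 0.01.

5.64

OR_MH = Σ(aᵢdᵢ/nᵢ) / Σ(bᵢcᵢ/nᵢ), where nᵢ is the stratum total.
Stratum 1 (Site A): n = 361; a·d/n = 95·172/361 = 45.2632; b·c/n = 39·55/361 = 5.9418
Stratum 2 (Site B): n = 639; a·d/n = 121·317/639 = 60.0266; b·c/n = 153·48/639 = 11.4930
Stratum 3 (Site C): n = 238; a·d/n = 40·122/238 = 20.5042; b·c/n = 21·55/238 = 4.8529
OR_MH = (45.2632 + 60.0266 + 20.5042) / (5.9418 + 11.4930 + 4.8529) = 125.7940 / 22.2877 = 5.64409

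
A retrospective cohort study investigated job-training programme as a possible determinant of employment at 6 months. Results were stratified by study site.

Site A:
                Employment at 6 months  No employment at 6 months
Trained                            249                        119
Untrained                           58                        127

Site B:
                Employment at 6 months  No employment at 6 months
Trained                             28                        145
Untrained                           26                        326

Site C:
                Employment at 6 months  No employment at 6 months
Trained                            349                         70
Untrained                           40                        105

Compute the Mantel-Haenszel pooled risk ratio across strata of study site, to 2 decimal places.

2.49

RR_MH = Σ(aᵢ·n₀ᵢ/nᵢ) / Σ(cᵢ·n₁ᵢ/nᵢ), with n₁ᵢ = aᵢ+bᵢ (exposed), n₀ᵢ = cᵢ+dᵢ (unexposed), nᵢ = n₁ᵢ+n₀ᵢ.
Stratum 1 (Site A): n₁ = 368, n₀ = 185, n = 553; a·n₀/n = 249·185/553 = 83.3002; c·n₁/n = 58·368/553 = 38.5967
Stratum 2 (Site B): n₁ = 173, n₀ = 352, n = 525; a·n₀/n = 28·352/525 = 18.7733; c·n₁/n = 26·173/525 = 8.5676
Stratum 3 (Site C): n₁ = 419, n₀ = 145, n = 564; a·n₀/n = 349·145/564 = 89.7252; c·n₁/n = 40·419/564 = 29.7163
RR_MH = (83.3002 + 18.7733 + 89.7252) / (38.5967 + 8.5676 + 29.7163) = 191.7987 / 76.8807 = 2.49476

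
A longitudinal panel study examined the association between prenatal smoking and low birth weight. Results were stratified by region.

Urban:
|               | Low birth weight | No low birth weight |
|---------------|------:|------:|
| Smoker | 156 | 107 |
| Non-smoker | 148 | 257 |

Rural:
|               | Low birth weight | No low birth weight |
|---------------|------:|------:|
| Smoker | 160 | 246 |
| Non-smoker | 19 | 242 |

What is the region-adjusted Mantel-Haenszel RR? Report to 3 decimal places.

2.251

RR_MH = Σ(aᵢ·n₀ᵢ/nᵢ) / Σ(cᵢ·n₁ᵢ/nᵢ), with n₁ᵢ = aᵢ+bᵢ (exposed), n₀ᵢ = cᵢ+dᵢ (unexposed), nᵢ = n₁ᵢ+n₀ᵢ.
Stratum 1 (Urban): n₁ = 263, n₀ = 405, n = 668; a·n₀/n = 156·405/668 = 94.5808; c·n₁/n = 148·263/668 = 58.2695
Stratum 2 (Rural): n₁ = 406, n₀ = 261, n = 667; a·n₀/n = 160·261/667 = 62.6087; c·n₁/n = 19·406/667 = 11.5652
RR_MH = (94.5808 + 62.6087) / (58.2695 + 11.5652) = 157.1895 / 69.8347 = 2.25088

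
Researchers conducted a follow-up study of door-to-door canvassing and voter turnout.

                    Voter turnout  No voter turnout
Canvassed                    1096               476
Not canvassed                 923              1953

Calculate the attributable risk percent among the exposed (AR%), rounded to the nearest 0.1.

Cells: a = 1096, b = 476, c = 923, d = 1953.
Risk in exposed = 1096/1572 = 0.69720; risk in unexposed = 923/2876 = 0.32093.
RR = 0.69720/0.32093 = 2.17243
AR% = (RR − 1)/RR × 100 = (2.17243 − 1)/2.17243 × 100 = 53.9685%

54.0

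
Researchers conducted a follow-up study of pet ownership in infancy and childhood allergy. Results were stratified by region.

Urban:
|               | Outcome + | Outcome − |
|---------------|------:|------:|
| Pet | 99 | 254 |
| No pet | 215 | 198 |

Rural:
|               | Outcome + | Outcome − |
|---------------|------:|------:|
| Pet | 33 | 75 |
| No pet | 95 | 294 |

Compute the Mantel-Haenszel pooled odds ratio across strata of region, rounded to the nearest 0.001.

OR_MH = Σ(aᵢdᵢ/nᵢ) / Σ(bᵢcᵢ/nᵢ), where nᵢ is the stratum total.
Stratum 1 (Urban): n = 766; a·d/n = 99·198/766 = 25.5901; b·c/n = 254·215/766 = 71.2924
Stratum 2 (Rural): n = 497; a·d/n = 33·294/497 = 19.5211; b·c/n = 75·95/497 = 14.3360
OR_MH = (25.5901 + 19.5211) / (71.2924 + 14.3360) = 45.1112 / 85.6284 = 0.52682

0.527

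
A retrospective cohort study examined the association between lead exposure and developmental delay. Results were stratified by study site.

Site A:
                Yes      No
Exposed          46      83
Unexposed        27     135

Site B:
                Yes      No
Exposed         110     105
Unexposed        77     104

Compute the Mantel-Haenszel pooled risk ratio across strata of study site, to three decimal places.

1.411

RR_MH = Σ(aᵢ·n₀ᵢ/nᵢ) / Σ(cᵢ·n₁ᵢ/nᵢ), with n₁ᵢ = aᵢ+bᵢ (exposed), n₀ᵢ = cᵢ+dᵢ (unexposed), nᵢ = n₁ᵢ+n₀ᵢ.
Stratum 1 (Site A): n₁ = 129, n₀ = 162, n = 291; a·n₀/n = 46·162/291 = 25.6082; c·n₁/n = 27·129/291 = 11.9691
Stratum 2 (Site B): n₁ = 215, n₀ = 181, n = 396; a·n₀/n = 110·181/396 = 50.2778; c·n₁/n = 77·215/396 = 41.8056
RR_MH = (25.6082 + 50.2778) / (11.9691 + 41.8056) = 75.8860 / 53.7746 = 1.41119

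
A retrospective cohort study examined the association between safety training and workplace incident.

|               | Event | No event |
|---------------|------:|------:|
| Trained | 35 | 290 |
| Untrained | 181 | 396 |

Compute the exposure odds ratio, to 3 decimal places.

Cells: a = 35, b = 290, c = 181, d = 396.
OR = (a·d)/(b·c) = (35 × 396) / (290 × 181) = 13860 / 52490 = 0.26405
Exposure is associated with lower odds of workplace incident (OR = 0.26 < 1).

0.264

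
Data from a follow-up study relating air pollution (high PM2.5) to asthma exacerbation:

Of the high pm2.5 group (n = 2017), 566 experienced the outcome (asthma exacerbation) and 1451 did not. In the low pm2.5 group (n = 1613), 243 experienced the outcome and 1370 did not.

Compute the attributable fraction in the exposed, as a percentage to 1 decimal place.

From the description: a = 566, b = 1451, c = 243, d = 1370.
Risk in exposed = 566/2017 = 0.28061; risk in unexposed = 243/1613 = 0.15065.
RR = 0.28061/0.15065 = 1.86268
AR% = (RR − 1)/RR × 100 = (1.86268 − 1)/1.86268 × 100 = 46.3140%

46.3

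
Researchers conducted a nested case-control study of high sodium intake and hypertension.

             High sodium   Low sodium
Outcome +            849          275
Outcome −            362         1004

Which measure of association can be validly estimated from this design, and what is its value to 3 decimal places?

Reading the table with exposure as columns: a = 849 (High sodium, case), b = 362 (High sodium, non-case), c = 275 (Low sodium, case), d = 1004.
This is a nested case-control study: participants were sampled on outcome status, so risks in the source population cannot be estimated directly — relative risk is not valid here. The odds ratio is the appropriate measure.
OR = (a·d)/(b·c) = (849 × 1004) / (362 × 275) = 852396 / 99550 = 8.56249

8.562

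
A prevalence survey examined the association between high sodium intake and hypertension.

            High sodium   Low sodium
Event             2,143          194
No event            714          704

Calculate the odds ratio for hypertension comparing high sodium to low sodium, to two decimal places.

Reading the table with exposure as columns: a = 2143 (High sodium, case), b = 714 (High sodium, non-case), c = 194 (Low sodium, case), d = 704.
OR = (a·d)/(b·c) = (2143 × 704) / (714 × 194) = 1508672 / 138516 = 10.89168
The odds of hypertension are about 10.89 times as high in the high sodium group.

10.89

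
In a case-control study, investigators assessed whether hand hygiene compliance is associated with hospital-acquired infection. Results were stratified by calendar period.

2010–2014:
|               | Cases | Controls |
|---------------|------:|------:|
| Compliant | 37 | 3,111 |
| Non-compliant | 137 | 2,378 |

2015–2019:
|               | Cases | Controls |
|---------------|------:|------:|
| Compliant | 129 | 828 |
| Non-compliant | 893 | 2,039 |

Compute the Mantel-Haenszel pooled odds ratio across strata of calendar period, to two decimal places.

0.31

OR_MH = Σ(aᵢdᵢ/nᵢ) / Σ(bᵢcᵢ/nᵢ), where nᵢ is the stratum total.
Stratum 1 (2010–2014): n = 5663; a·d/n = 37·2378/5663 = 15.5370; b·c/n = 3111·137/5663 = 75.2617
Stratum 2 (2015–2019): n = 3889; a·d/n = 129·2039/3889 = 67.6346; b·c/n = 828·893/3889 = 190.1270
OR_MH = (15.5370 + 67.6346) / (75.2617 + 190.1270) = 83.1716 / 265.3887 = 0.31340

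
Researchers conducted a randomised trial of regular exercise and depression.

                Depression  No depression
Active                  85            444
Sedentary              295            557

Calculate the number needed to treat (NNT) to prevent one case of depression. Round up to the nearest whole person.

Risk in treated group = 85/529 = 0.16068; risk in control = 295/852 = 0.34624.
Absolute risk reduction = 0.34624 − 0.16068 = 0.18556
NNT = 1 / ARR = 1 / 0.18556 = 5.389 → round up → 6

6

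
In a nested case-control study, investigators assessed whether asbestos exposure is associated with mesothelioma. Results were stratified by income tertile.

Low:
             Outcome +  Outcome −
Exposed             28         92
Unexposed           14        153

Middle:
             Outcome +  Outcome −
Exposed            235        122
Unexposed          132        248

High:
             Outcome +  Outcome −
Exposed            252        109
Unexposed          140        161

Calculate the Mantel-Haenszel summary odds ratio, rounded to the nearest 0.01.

OR_MH = Σ(aᵢdᵢ/nᵢ) / Σ(bᵢcᵢ/nᵢ), where nᵢ is the stratum total.
Stratum 1 (Low): n = 287; a·d/n = 28·153/287 = 14.9268; b·c/n = 92·14/287 = 4.4878
Stratum 2 (Middle): n = 737; a·d/n = 235·248/737 = 79.0773; b·c/n = 122·132/737 = 21.8507
Stratum 3 (High): n = 662; a·d/n = 252·161/662 = 61.2870; b·c/n = 109·140/662 = 23.0514
OR_MH = (14.9268 + 79.0773 + 61.2870) / (4.4878 + 21.8507 + 23.0514) = 155.2912 / 49.3899 = 3.14419

3.14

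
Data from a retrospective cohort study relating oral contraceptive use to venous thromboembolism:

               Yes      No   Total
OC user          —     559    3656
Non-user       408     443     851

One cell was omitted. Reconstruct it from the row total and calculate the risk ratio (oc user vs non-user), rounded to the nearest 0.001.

1.767

The missing cell is in the exposed row: 3656 − 559 = 3097.
So a = 3097, b = 559, c = 408, d = 443.
RR = [a/(a+b)] / [c/(c+d)] = (3097/3656) / (408/851) = 0.84710/0.47944 = 1.76687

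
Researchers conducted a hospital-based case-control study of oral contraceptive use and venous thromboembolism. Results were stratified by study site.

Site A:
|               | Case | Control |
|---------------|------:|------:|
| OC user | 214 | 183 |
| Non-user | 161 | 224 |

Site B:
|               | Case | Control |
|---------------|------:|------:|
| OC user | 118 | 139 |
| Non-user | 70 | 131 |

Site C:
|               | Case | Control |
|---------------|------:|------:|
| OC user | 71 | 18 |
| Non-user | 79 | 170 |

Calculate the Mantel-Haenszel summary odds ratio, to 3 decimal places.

2.071

OR_MH = Σ(aᵢdᵢ/nᵢ) / Σ(bᵢcᵢ/nᵢ), where nᵢ is the stratum total.
Stratum 1 (Site A): n = 782; a·d/n = 214·224/782 = 61.2992; b·c/n = 183·161/782 = 37.6765
Stratum 2 (Site B): n = 458; a·d/n = 118·131/458 = 33.7511; b·c/n = 139·70/458 = 21.2445
Stratum 3 (Site C): n = 338; a·d/n = 71·170/338 = 35.7101; b·c/n = 18·79/338 = 4.2071
OR_MH = (61.2992 + 33.7511 + 35.7101) / (37.6765 + 21.2445 + 4.2071) = 130.7604 / 63.1281 = 2.07135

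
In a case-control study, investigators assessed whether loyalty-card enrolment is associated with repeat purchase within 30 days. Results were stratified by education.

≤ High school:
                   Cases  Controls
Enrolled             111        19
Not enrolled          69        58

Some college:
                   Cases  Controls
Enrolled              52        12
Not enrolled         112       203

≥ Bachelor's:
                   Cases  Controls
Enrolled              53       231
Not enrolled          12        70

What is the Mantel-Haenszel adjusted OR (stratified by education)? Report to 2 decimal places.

3.89

OR_MH = Σ(aᵢdᵢ/nᵢ) / Σ(bᵢcᵢ/nᵢ), where nᵢ is the stratum total.
Stratum 1 (≤ High school): n = 257; a·d/n = 111·58/257 = 25.0506; b·c/n = 19·69/257 = 5.1012
Stratum 2 (Some college): n = 379; a·d/n = 52·203/379 = 27.8522; b·c/n = 12·112/379 = 3.5462
Stratum 3 (≥ Bachelor's): n = 366; a·d/n = 53·70/366 = 10.1366; b·c/n = 231·12/366 = 7.5738
OR_MH = (25.0506 + 27.8522 + 10.1366) / (5.1012 + 3.5462 + 7.5738) = 63.0394 / 16.2211 = 3.88626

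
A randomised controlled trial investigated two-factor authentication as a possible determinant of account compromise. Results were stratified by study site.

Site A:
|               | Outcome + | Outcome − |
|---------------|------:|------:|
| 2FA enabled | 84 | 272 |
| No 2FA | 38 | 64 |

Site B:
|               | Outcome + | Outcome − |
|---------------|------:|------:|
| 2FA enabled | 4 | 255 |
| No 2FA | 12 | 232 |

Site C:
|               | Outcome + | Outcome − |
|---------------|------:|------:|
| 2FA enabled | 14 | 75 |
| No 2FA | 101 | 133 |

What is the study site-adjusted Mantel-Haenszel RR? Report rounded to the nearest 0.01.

0.48

RR_MH = Σ(aᵢ·n₀ᵢ/nᵢ) / Σ(cᵢ·n₁ᵢ/nᵢ), with n₁ᵢ = aᵢ+bᵢ (exposed), n₀ᵢ = cᵢ+dᵢ (unexposed), nᵢ = n₁ᵢ+n₀ᵢ.
Stratum 1 (Site A): n₁ = 356, n₀ = 102, n = 458; a·n₀/n = 84·102/458 = 18.7074; c·n₁/n = 38·356/458 = 29.5371
Stratum 2 (Site B): n₁ = 259, n₀ = 244, n = 503; a·n₀/n = 4·244/503 = 1.9404; c·n₁/n = 12·259/503 = 6.1789
Stratum 3 (Site C): n₁ = 89, n₀ = 234, n = 323; a·n₀/n = 14·234/323 = 10.1424; c·n₁/n = 101·89/323 = 27.8297
RR_MH = (18.7074 + 1.9404 + 10.1424) / (29.5371 + 6.1789 + 27.8297) = 30.7902 / 63.5458 = 0.48454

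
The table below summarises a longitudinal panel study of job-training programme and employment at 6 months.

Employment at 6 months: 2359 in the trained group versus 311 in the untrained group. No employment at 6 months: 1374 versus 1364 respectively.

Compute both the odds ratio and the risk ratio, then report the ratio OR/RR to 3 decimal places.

From the description: a = 2359, b = 1374, c = 311, d = 1364.
OR = (2359·1364)/(1374·311) = 3217676/427314 = 7.53000
Risk in exposed = 2359/3733 = 0.63193; risk in unexposed = 311/1675 = 0.18567; RR = 3.40349
OR/RR = 7.53000 / 3.40349 = 2.21244
The outcome is not rare, so the OR lies further from 1 than the RR.

2.212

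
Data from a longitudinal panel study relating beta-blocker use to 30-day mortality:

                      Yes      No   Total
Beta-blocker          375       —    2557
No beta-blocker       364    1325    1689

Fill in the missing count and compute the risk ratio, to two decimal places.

0.68

The missing cell is in the exposed row: 2557 − 375 = 2182.
So a = 375, b = 2182, c = 364, d = 1325.
RR = [a/(a+b)] / [c/(c+d)] = (375/2557) / (364/1689) = 0.14666/0.21551 = 0.68050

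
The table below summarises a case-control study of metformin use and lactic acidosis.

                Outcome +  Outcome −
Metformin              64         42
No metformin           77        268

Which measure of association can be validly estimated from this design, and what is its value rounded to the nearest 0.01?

Cells: a = 64, b = 42, c = 77, d = 268.
This is a case-control study: participants were sampled on outcome status, so risks in the source population cannot be estimated directly — relative risk is not valid here. The odds ratio is the appropriate measure.
OR = (a·d)/(b·c) = (64 × 268) / (42 × 77) = 17152 / 3234 = 5.30365

5.30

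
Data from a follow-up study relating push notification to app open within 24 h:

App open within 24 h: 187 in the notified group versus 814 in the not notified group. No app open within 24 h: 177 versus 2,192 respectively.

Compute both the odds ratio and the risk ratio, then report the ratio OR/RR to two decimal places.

1.50

From the description: a = 187, b = 177, c = 814, d = 2192.
OR = (187·2192)/(177·814) = 409904/144078 = 2.84501
Risk in exposed = 187/364 = 0.51374; risk in unexposed = 814/3006 = 0.27079; RR = 1.89716
OR/RR = 2.84501 / 1.89716 = 1.49961
The outcome is not rare, so the OR lies further from 1 than the RR.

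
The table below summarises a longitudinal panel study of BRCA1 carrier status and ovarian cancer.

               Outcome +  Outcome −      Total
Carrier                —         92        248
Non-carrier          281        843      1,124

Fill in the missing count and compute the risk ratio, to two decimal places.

2.52

The missing cell is in the exposed row: 248 − 92 = 156.
So a = 156, b = 92, c = 281, d = 843.
RR = [a/(a+b)] / [c/(c+d)] = (156/248) / (281/1124) = 0.62903/0.25000 = 2.51613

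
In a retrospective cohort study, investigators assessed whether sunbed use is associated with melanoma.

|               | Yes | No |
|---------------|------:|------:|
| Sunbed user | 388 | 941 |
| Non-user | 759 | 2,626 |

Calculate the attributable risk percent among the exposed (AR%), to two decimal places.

Cells: a = 388, b = 941, c = 759, d = 2626.
Risk in exposed = 388/1329 = 0.29195; risk in unexposed = 759/3385 = 0.22422.
RR = 0.29195/0.22422 = 1.30204
AR% = (RR − 1)/RR × 100 = (1.30204 − 1)/1.30204 × 100 = 23.1973%

23.20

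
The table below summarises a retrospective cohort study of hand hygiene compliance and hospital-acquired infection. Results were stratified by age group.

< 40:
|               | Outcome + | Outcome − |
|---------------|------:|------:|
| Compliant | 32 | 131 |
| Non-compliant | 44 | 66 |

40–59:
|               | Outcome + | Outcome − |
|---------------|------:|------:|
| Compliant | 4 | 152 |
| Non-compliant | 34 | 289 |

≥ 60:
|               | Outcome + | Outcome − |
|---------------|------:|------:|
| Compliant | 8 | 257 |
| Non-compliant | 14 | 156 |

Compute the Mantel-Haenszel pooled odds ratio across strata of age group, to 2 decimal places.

OR_MH = Σ(aᵢdᵢ/nᵢ) / Σ(bᵢcᵢ/nᵢ), where nᵢ is the stratum total.
Stratum 1 (< 40): n = 273; a·d/n = 32·66/273 = 7.7363; b·c/n = 131·44/273 = 21.1136
Stratum 2 (40–59): n = 479; a·d/n = 4·289/479 = 2.4134; b·c/n = 152·34/479 = 10.7891
Stratum 3 (≥ 60): n = 435; a·d/n = 8·156/435 = 2.8690; b·c/n = 257·14/435 = 8.2713
OR_MH = (7.7363 + 2.4134 + 2.8690) / (21.1136 + 10.7891 + 8.2713) = 13.0186 / 40.1740 = 0.32406

0.32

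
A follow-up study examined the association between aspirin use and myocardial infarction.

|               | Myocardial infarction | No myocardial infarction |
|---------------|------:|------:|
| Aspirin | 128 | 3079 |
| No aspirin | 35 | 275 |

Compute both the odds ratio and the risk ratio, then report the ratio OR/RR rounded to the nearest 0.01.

0.92

Cells: a = 128, b = 3079, c = 35, d = 275.
OR = (128·275)/(3079·35) = 35200/107765 = 0.32664
Risk in exposed = 128/3207 = 0.03991; risk in unexposed = 35/310 = 0.11290; RR = 0.35351
OR/RR = 0.32664 / 0.35351 = 0.92398
The outcome is not rare, so the OR lies further from 1 than the RR.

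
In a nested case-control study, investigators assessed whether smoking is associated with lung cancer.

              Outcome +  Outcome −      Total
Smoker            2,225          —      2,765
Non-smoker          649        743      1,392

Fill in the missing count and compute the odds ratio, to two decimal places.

The missing cell is in the exposed row: 2765 − 2225 = 540.
So a = 2225, b = 540, c = 649, d = 743.
OR = (a·d)/(b·c) = (2225 × 743) / (540 × 649) = 1653175 / 350460 = 4.71716

4.72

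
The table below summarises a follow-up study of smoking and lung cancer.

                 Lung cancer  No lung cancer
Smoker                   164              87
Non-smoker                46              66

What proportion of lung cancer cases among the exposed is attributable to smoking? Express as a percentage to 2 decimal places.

37.14

Cells: a = 164, b = 87, c = 46, d = 66.
Risk in exposed = 164/251 = 0.65339; risk in unexposed = 46/112 = 0.41071.
RR = 0.65339/0.41071 = 1.59085
AR% = (RR − 1)/RR × 100 = (1.59085 − 1)/1.59085 × 100 = 37.1407%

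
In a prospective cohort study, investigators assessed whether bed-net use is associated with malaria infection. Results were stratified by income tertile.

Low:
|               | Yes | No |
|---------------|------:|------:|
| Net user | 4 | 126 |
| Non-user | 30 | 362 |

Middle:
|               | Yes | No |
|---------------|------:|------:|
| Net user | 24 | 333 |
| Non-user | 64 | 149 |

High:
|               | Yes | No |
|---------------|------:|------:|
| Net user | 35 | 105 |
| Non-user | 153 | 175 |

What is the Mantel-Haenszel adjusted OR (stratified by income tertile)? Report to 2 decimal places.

0.28

OR_MH = Σ(aᵢdᵢ/nᵢ) / Σ(bᵢcᵢ/nᵢ), where nᵢ is the stratum total.
Stratum 1 (Low): n = 522; a·d/n = 4·362/522 = 2.7739; b·c/n = 126·30/522 = 7.2414
Stratum 2 (Middle): n = 570; a·d/n = 24·149/570 = 6.2737; b·c/n = 333·64/570 = 37.3895
Stratum 3 (High): n = 468; a·d/n = 35·175/468 = 13.0876; b·c/n = 105·153/468 = 34.3269
OR_MH = (2.7739 + 6.2737 + 13.0876) / (7.2414 + 37.3895 + 34.3269) = 22.1352 / 78.9578 = 0.28034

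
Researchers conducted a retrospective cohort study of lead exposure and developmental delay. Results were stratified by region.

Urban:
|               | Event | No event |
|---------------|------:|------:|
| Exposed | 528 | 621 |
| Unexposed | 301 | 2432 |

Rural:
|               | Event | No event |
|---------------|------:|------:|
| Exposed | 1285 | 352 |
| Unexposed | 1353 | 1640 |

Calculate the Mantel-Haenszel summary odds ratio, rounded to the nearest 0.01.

5.20

OR_MH = Σ(aᵢdᵢ/nᵢ) / Σ(bᵢcᵢ/nᵢ), where nᵢ is the stratum total.
Stratum 1 (Urban): n = 3882; a·d/n = 528·2432/3882 = 330.7821; b·c/n = 621·301/3882 = 48.1507
Stratum 2 (Rural): n = 4630; a·d/n = 1285·1640/4630 = 455.1620; b·c/n = 352·1353/4630 = 102.8631
OR_MH = (330.7821 + 455.1620) / (48.1507 + 102.8631) = 785.9441 / 151.0138 = 5.20445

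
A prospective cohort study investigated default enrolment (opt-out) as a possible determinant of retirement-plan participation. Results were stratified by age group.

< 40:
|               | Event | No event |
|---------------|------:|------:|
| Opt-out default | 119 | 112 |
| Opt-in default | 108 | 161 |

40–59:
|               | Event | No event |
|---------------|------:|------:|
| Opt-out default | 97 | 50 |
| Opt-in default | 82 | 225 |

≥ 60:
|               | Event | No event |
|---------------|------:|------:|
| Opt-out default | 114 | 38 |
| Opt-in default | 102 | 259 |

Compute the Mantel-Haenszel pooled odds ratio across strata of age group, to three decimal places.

OR_MH = Σ(aᵢdᵢ/nᵢ) / Σ(bᵢcᵢ/nᵢ), where nᵢ is the stratum total.
Stratum 1 (< 40): n = 500; a·d/n = 119·161/500 = 38.3180; b·c/n = 112·108/500 = 24.1920
Stratum 2 (40–59): n = 454; a·d/n = 97·225/454 = 48.0727; b·c/n = 50·82/454 = 9.0308
Stratum 3 (≥ 60): n = 513; a·d/n = 114·259/513 = 57.5556; b·c/n = 38·102/513 = 7.5556
OR_MH = (38.3180 + 48.0727 + 57.5556) / (24.1920 + 9.0308 + 7.5556) = 143.9462 / 40.7784 = 3.52996

3.530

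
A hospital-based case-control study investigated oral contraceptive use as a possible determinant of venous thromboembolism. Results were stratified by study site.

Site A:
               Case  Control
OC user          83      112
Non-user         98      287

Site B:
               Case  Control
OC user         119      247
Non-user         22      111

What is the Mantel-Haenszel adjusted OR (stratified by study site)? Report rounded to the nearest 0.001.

OR_MH = Σ(aᵢdᵢ/nᵢ) / Σ(bᵢcᵢ/nᵢ), where nᵢ is the stratum total.
Stratum 1 (Site A): n = 580; a·d/n = 83·287/580 = 41.0707; b·c/n = 112·98/580 = 18.9241
Stratum 2 (Site B): n = 499; a·d/n = 119·111/499 = 26.4709; b·c/n = 247·22/499 = 10.8898
OR_MH = (41.0707 + 26.4709) / (18.9241 + 10.8898) = 67.5416 / 29.8139 = 2.26544

2.265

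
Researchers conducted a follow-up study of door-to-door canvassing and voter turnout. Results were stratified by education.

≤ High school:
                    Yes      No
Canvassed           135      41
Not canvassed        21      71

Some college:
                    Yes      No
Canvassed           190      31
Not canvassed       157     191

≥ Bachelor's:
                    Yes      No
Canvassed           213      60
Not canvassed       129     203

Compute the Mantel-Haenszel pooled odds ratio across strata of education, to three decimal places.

6.963

OR_MH = Σ(aᵢdᵢ/nᵢ) / Σ(bᵢcᵢ/nᵢ), where nᵢ is the stratum total.
Stratum 1 (≤ High school): n = 268; a·d/n = 135·71/268 = 35.7649; b·c/n = 41·21/268 = 3.2127
Stratum 2 (Some college): n = 569; a·d/n = 190·191/569 = 63.7786; b·c/n = 31·157/569 = 8.5536
Stratum 3 (≥ Bachelor's): n = 605; a·d/n = 213·203/605 = 71.4694; b·c/n = 60·129/605 = 12.7934
OR_MH = (35.7649 + 63.7786 + 71.4694) / (3.2127 + 8.5536 + 12.7934) = 171.0129 / 24.5597 = 6.96316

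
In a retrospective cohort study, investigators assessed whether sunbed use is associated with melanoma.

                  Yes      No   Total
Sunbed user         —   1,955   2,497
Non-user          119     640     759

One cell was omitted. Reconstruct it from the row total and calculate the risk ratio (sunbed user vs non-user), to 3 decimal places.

1.384

The missing cell is in the exposed row: 2497 − 1955 = 542.
So a = 542, b = 1955, c = 119, d = 640.
RR = [a/(a+b)] / [c/(c+d)] = (542/2497) / (119/759) = 0.21706/0.15679 = 1.38444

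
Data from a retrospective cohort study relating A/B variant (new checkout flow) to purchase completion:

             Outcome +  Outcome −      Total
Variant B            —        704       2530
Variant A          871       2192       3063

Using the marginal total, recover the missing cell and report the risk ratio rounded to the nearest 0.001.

2.538

The missing cell is in the exposed row: 2530 − 704 = 1826.
So a = 1826, b = 704, c = 871, d = 2192.
RR = [a/(a+b)] / [c/(c+d)] = (1826/2530) / (871/3063) = 0.72174/0.28436 = 2.53810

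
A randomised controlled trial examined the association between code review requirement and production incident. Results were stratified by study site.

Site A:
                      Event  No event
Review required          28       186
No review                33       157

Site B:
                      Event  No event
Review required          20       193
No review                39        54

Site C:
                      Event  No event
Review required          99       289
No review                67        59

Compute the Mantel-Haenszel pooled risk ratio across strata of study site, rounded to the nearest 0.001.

RR_MH = Σ(aᵢ·n₀ᵢ/nᵢ) / Σ(cᵢ·n₁ᵢ/nᵢ), with n₁ᵢ = aᵢ+bᵢ (exposed), n₀ᵢ = cᵢ+dᵢ (unexposed), nᵢ = n₁ᵢ+n₀ᵢ.
Stratum 1 (Site A): n₁ = 214, n₀ = 190, n = 404; a·n₀/n = 28·190/404 = 13.1683; c·n₁/n = 33·214/404 = 17.4802
Stratum 2 (Site B): n₁ = 213, n₀ = 93, n = 306; a·n₀/n = 20·93/306 = 6.0784; c·n₁/n = 39·213/306 = 27.1471
Stratum 3 (Site C): n₁ = 388, n₀ = 126, n = 514; a·n₀/n = 99·126/514 = 24.2685; c·n₁/n = 67·388/514 = 50.5759
RR_MH = (13.1683 + 6.0784 + 24.2685) / (17.4802 + 27.1471 + 50.5759) = 43.5152 / 95.2031 = 0.45708

0.457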